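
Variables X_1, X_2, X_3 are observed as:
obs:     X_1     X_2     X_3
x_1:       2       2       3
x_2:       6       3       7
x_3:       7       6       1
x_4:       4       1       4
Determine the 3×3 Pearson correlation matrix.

Step 1 — column means:
  mean(X_1) = (2 + 6 + 7 + 4) / 4 = 19/4 = 4.75
  mean(X_2) = (2 + 3 + 6 + 1) / 4 = 12/4 = 3
  mean(X_3) = (3 + 7 + 1 + 4) / 4 = 15/4 = 3.75

Step 2 — sample variances and covariances s[i,j] = (1/(n-1)) · Σ_k (x_{k,i} - mean_i) · (x_{k,j} - mean_j), with n-1 = 3:
  s[X_1,X_1] = ((-2.75)·(-2.75) + (1.25)·(1.25) + (2.25)·(2.25) + (-0.75)·(-0.75)) / 3 = 14.75/3 = 4.9167
  s[X_1,X_2] = ((-2.75)·(-1) + (1.25)·(0) + (2.25)·(3) + (-0.75)·(-2)) / 3 = 11/3 = 3.6667
  s[X_1,X_3] = ((-2.75)·(-0.75) + (1.25)·(3.25) + (2.25)·(-2.75) + (-0.75)·(0.25)) / 3 = -0.25/3 = -0.0833
  s[X_2,X_2] = ((-1)·(-1) + (0)·(0) + (3)·(3) + (-2)·(-2)) / 3 = 14/3 = 4.6667
  s[X_2,X_3] = ((-1)·(-0.75) + (0)·(3.25) + (3)·(-2.75) + (-2)·(0.25)) / 3 = -8/3 = -2.6667
  s[X_3,X_3] = ((-0.75)·(-0.75) + (3.25)·(3.25) + (-2.75)·(-2.75) + (0.25)·(0.25)) / 3 = 18.75/3 = 6.25
  Sample standard deviations s_i = √(s[i,i]):
  s(X_1) = √(4.9167) = 2.2174
  s(X_2) = √(4.6667) = 2.1602
  s(X_3) = √(6.25) = 2.5

Step 3 — r_{ij} = s_{ij} / (s_i · s_j):
  r[X_1,X_1] = 1 (diagonal).
  r[X_1,X_2] = 3.6667 / (2.2174 · 2.1602) = 3.6667 / 4.79 = 0.7655
  r[X_1,X_3] = -0.0833 / (2.2174 · 2.5) = -0.0833 / 5.5434 = -0.015
  r[X_2,X_2] = 1 (diagonal).
  r[X_2,X_3] = -2.6667 / (2.1602 · 2.5) = -2.6667 / 5.4006 = -0.4938
  r[X_3,X_3] = 1 (diagonal).

R is symmetric with unit diagonal. Assembling:

R = [[1, 0.7655, -0.015],
 [0.7655, 1, -0.4938],
 [-0.015, -0.4938, 1]]


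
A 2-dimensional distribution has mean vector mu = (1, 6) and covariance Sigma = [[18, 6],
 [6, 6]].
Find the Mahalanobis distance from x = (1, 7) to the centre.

Step 1 — centre the observation: (x - mu) = (0, 1).

Step 2 — invert Sigma. det(Sigma) = 18·6 - (6)² = 72.
  Sigma^{-1} = (1/det) · [[d, -b], [-b, a]] = [[0.0833, -0.0833],
 [-0.0833, 0.25]].

Step 3 — form the quadratic (x - mu)^T · Sigma^{-1} · (x - mu):
  Sigma^{-1} · (x - mu) = (-0.0833, 0.25).
  (x - mu)^T · [Sigma^{-1} · (x - mu)] = (0)·(-0.0833) + (1)·(0.25) = 0.25.

Step 4 — take square root: d = √(0.25) ≈ 0.5.

d(x, mu) = √(0.25) ≈ 0.5


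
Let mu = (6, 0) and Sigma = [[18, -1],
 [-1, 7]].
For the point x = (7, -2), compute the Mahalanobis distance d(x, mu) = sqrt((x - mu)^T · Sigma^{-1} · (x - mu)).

Step 1 — centre the observation: (x - mu) = (1, -2).

Step 2 — invert Sigma. det(Sigma) = 18·7 - (-1)² = 125.
  Sigma^{-1} = (1/det) · [[d, -b], [-b, a]] = [[0.056, 0.008],
 [0.008, 0.144]].

Step 3 — form the quadratic (x - mu)^T · Sigma^{-1} · (x - mu):
  Sigma^{-1} · (x - mu) = (0.04, -0.28).
  (x - mu)^T · [Sigma^{-1} · (x - mu)] = (1)·(0.04) + (-2)·(-0.28) = 0.6.

Step 4 — take square root: d = √(0.6) ≈ 0.7746.

d(x, mu) = √(0.6) ≈ 0.7746


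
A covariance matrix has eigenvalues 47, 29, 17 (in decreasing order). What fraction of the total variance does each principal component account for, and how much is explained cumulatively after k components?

Step 1 — total variance = trace(Sigma) = Σ λ_i = 47 + 29 + 17 = 93.

Step 2 — fraction explained by component i = λ_i / Σ λ:
  PC1: 47/93 = 0.5054
  PC2: 29/93 = 0.3118
  PC3: 17/93 = 0.1828

Step 3 — cumulative fraction after k components = (λ_1 + ... + λ_k) / Σ λ:
  k = 1: 47/93 = 0.5054
  k = 2: (47 + 29)/93 = 76/93 = 0.8172
  k = 3: (47 + 29 + 17)/93 = 93/93 = 1

Summary (fraction, with percent):

explained: PC1 0.5054 (50.54%), PC2 0.3118 (31.18%), PC3 0.1828 (18.28%);  cumulative: 0.5054, 0.8172, 1


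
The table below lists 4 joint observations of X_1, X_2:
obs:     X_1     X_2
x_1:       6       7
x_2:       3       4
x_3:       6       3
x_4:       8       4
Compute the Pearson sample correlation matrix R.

Step 1 — column means:
  mean(X_1) = (6 + 3 + 6 + 8) / 4 = 23/4 = 5.75
  mean(X_2) = (7 + 4 + 3 + 4) / 4 = 18/4 = 4.5

Step 2 — sample variances and covariances s[i,j] = (1/(n-1)) · Σ_k (x_{k,i} - mean_i) · (x_{k,j} - mean_j), with n-1 = 3:
  s[X_1,X_1] = ((0.25)·(0.25) + (-2.75)·(-2.75) + (0.25)·(0.25) + (2.25)·(2.25)) / 3 = 12.75/3 = 4.25
  s[X_1,X_2] = ((0.25)·(2.5) + (-2.75)·(-0.5) + (0.25)·(-1.5) + (2.25)·(-0.5)) / 3 = 0.5/3 = 0.1667
  s[X_2,X_2] = ((2.5)·(2.5) + (-0.5)·(-0.5) + (-1.5)·(-1.5) + (-0.5)·(-0.5)) / 3 = 9/3 = 3
  Sample standard deviations s_i = √(s[i,i]):
  s(X_1) = √(4.25) = 2.0616
  s(X_2) = √(3) = 1.7321

Step 3 — r_{ij} = s_{ij} / (s_i · s_j):
  r[X_1,X_1] = 1 (diagonal).
  r[X_1,X_2] = 0.1667 / (2.0616 · 1.7321) = 0.1667 / 3.5707 = 0.0467
  r[X_2,X_2] = 1 (diagonal).

R is symmetric with unit diagonal. Assembling:

R = [[1, 0.0467],
 [0.0467, 1]]


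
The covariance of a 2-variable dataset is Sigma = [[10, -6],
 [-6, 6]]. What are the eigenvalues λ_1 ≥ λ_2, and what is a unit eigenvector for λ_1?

Step 1 — characteristic polynomial of 2×2 Sigma:
  det(Sigma - λI) = λ² - trace · λ + det = 0.
  trace = 10 + 6 = 16, det = 10·6 - (-6)² = 24.
Step 2 — discriminant:
  Δ = trace² - 4·det = 256 - 96 = 160.
Step 3 — eigenvalues:
  λ = (trace ± √Δ)/2 = (16 ± 12.6491)/2,
  λ_1 = 14.3246,  λ_2 = 1.6754.

Step 4 — unit eigenvector for λ_1: solve (Sigma - λ_1 I)v = 0. First row:
  (10 - 14.3246)·v_x + (-6)·v_y = 0, i.e. (-4.3246)·v_x + (-6)·v_y = 0,
  so v ∝ (b, λ_1 - a) = (-6, 4.3246); multiply by -1 so the first entry is positive: u = (6, -4.3246).
  ||u|| = √((6)² + (-4.3246)²) = √(54.7018) ≈ 7.3961,
  v_1 = u/||u|| ≈ (0.8112, -0.5847) (||v_1|| = 1).

λ_1 = 14.3246,  λ_2 = 1.6754;  v_1 ≈ (0.8112, -0.5847)


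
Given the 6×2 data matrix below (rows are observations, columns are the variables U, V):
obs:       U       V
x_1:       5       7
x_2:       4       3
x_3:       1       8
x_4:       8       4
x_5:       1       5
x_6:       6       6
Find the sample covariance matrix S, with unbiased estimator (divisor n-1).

Step 1 — column means:
  mean(U) = (5 + 4 + 1 + 8 + 1 + 6) / 6 = 25/6 = 4.1667
  mean(V) = (7 + 3 + 8 + 4 + 5 + 6) / 6 = 33/6 = 5.5

Step 2 — sample covariance S[i,j] = (1/(n-1)) · Σ_k (x_{k,i} - mean_i) · (x_{k,j} - mean_j), with n-1 = 5.
  S[U,U] = ((0.8333)·(0.8333) + (-0.1667)·(-0.1667) + (-3.1667)·(-3.1667) + (3.8333)·(3.8333) + (-3.1667)·(-3.1667) + (1.8333)·(1.8333)) / 5 = 38.8333/5 = 7.7667
  S[U,V] = ((0.8333)·(1.5) + (-0.1667)·(-2.5) + (-3.1667)·(2.5) + (3.8333)·(-1.5) + (-3.1667)·(-0.5) + (1.8333)·(0.5)) / 5 = -9.5/5 = -1.9
  S[V,V] = ((1.5)·(1.5) + (-2.5)·(-2.5) + (2.5)·(2.5) + (-1.5)·(-1.5) + (-0.5)·(-0.5) + (0.5)·(0.5)) / 5 = 17.5/5 = 3.5

S is symmetric (S[j,i] = S[i,j]). Assembling:

S = [[7.7667, -1.9],
 [-1.9, 3.5]]


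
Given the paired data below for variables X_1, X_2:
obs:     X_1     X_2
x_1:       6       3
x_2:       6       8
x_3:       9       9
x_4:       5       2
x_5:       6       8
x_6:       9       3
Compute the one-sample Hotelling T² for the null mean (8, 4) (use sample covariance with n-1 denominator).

Step 1 — sample mean vector:
  mean(X_1) = (6 + 6 + 9 + 5 + 6 + 9) / 6 = 41/6 = 6.8333
  mean(X_2) = (3 + 8 + 9 + 2 + 8 + 3) / 6 = 33/6 = 5.5
  x̄ = (6.8333, 5.5),  deviation x̄ - mu_0 = (6.8333, 5.5) - (8, 4) = (-1.1667, 1.5).

Step 2 — sample covariance matrix, S[i,j] = (1/(n-1)) · Σ_k (x_{k,i} - mean_i) · (x_{k,j} - mean_j), divisor n-1 = 5:
  S[X_1,X_1] = ((-0.8333)·(-0.8333) + (-0.8333)·(-0.8333) + (2.1667)·(2.1667) + (-1.8333)·(-1.8333) + (-0.8333)·(-0.8333) + (2.1667)·(2.1667)) / 5 = 14.8333/5 = 2.9667
  S[X_1,X_2] = ((-0.8333)·(-2.5) + (-0.8333)·(2.5) + (2.1667)·(3.5) + (-1.8333)·(-3.5) + (-0.8333)·(2.5) + (2.1667)·(-2.5)) / 5 = 6.5/5 = 1.3
  S[X_2,X_2] = ((-2.5)·(-2.5) + (2.5)·(2.5) + (3.5)·(3.5) + (-3.5)·(-3.5) + (2.5)·(2.5) + (-2.5)·(-2.5)) / 5 = 49.5/5 = 9.9
  S = [[2.9667, 1.3],
 [1.3, 9.9]].

Step 3 — invert S. det(S) = 2.9667·9.9 - (1.3)² = 27.68.
  S^{-1} = (1/det) · [[d, -b], [-b, a]] = [[0.3577, -0.047],
 [-0.047, 0.1072]].

Step 4 — quadratic form (x̄ - mu_0)^T · S^{-1} · (x̄ - mu_0):
  S^{-1} · (x̄ - mu_0) = (-0.4877, 0.2156),
  (x̄ - mu_0)^T · [...] = (-1.1667)·(-0.4877) + (1.5)·(0.2156) = 0.8923.

Step 5 — scale by n: T² = 6 · 0.8923 = 5.354.

T² ≈ 5.354


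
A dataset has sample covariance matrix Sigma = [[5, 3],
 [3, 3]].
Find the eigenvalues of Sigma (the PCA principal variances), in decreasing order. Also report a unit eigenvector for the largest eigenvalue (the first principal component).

Step 1 — characteristic polynomial of 2×2 Sigma:
  det(Sigma - λI) = λ² - trace · λ + det = 0.
  trace = 5 + 3 = 8, det = 5·3 - (3)² = 6.
Step 2 — discriminant:
  Δ = trace² - 4·det = 64 - 24 = 40.
Step 3 — eigenvalues:
  λ = (trace ± √Δ)/2 = (8 ± 6.3246)/2,
  λ_1 = 7.1623,  λ_2 = 0.8377.

Step 4 — unit eigenvector for λ_1: solve (Sigma - λ_1 I)v = 0. First row:
  (5 - 7.1623)·v_x + (3)·v_y = 0, i.e. (-2.1623)·v_x + (3)·v_y = 0,
  so v ∝ (b, λ_1 - a) = (3, 2.1623) = u.
  ||u|| = √((3)² + (2.1623)²) = √(13.6754) ≈ 3.698,
  v_1 = u/||u|| ≈ (0.8112, 0.5847) (||v_1|| = 1).

λ_1 = 7.1623,  λ_2 = 0.8377;  v_1 ≈ (0.8112, 0.5847)


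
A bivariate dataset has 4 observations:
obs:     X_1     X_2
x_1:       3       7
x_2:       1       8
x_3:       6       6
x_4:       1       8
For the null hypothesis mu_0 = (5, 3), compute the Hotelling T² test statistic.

Step 1 — sample mean vector:
  mean(X_1) = (3 + 1 + 6 + 1) / 4 = 11/4 = 2.75
  mean(X_2) = (7 + 8 + 6 + 8) / 4 = 29/4 = 7.25
  x̄ = (2.75, 7.25),  deviation x̄ - mu_0 = (2.75, 7.25) - (5, 3) = (-2.25, 4.25).

Step 2 — sample covariance matrix, S[i,j] = (1/(n-1)) · Σ_k (x_{k,i} - mean_i) · (x_{k,j} - mean_j), divisor n-1 = 3:
  S[X_1,X_1] = ((0.25)·(0.25) + (-1.75)·(-1.75) + (3.25)·(3.25) + (-1.75)·(-1.75)) / 3 = 16.75/3 = 5.5833
  S[X_1,X_2] = ((0.25)·(-0.25) + (-1.75)·(0.75) + (3.25)·(-1.25) + (-1.75)·(0.75)) / 3 = -6.75/3 = -2.25
  S[X_2,X_2] = ((-0.25)·(-0.25) + (0.75)·(0.75) + (-1.25)·(-1.25) + (0.75)·(0.75)) / 3 = 2.75/3 = 0.9167
  S = [[5.5833, -2.25],
 [-2.25, 0.9167]].

Step 3 — invert S. det(S) = 5.5833·0.9167 - (-2.25)² = 0.0556.
  S^{-1} = (1/det) · [[d, -b], [-b, a]] = [[16.5, 40.5],
 [40.5, 100.5]].

Step 4 — quadratic form (x̄ - mu_0)^T · S^{-1} · (x̄ - mu_0):
  S^{-1} · (x̄ - mu_0) = (135, 336),
  (x̄ - mu_0)^T · [...] = (-2.25)·(135) + (4.25)·(336) = 1124.25.

Step 5 — scale by n: T² = 4 · 1124.25 = 4497.

T² ≈ 4497


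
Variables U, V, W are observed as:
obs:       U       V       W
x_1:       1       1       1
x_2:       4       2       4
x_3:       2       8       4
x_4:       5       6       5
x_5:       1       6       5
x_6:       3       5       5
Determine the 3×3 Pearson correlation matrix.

Step 1 — column means:
  mean(U) = (1 + 4 + 2 + 5 + 1 + 3) / 6 = 16/6 = 2.6667
  mean(V) = (1 + 2 + 8 + 6 + 6 + 5) / 6 = 28/6 = 4.6667
  mean(W) = (1 + 4 + 4 + 5 + 5 + 5) / 6 = 24/6 = 4

Step 2 — sample variances and covariances s[i,j] = (1/(n-1)) · Σ_k (x_{k,i} - mean_i) · (x_{k,j} - mean_j), with n-1 = 5:
  s[U,U] = ((-1.6667)·(-1.6667) + (1.3333)·(1.3333) + (-0.6667)·(-0.6667) + (2.3333)·(2.3333) + (-1.6667)·(-1.6667) + (0.3333)·(0.3333)) / 5 = 13.3333/5 = 2.6667
  s[U,V] = ((-1.6667)·(-3.6667) + (1.3333)·(-2.6667) + (-0.6667)·(3.3333) + (2.3333)·(1.3333) + (-1.6667)·(1.3333) + (0.3333)·(0.3333)) / 5 = 1.3333/5 = 0.2667
  s[U,W] = ((-1.6667)·(-3) + (1.3333)·(0) + (-0.6667)·(0) + (2.3333)·(1) + (-1.6667)·(1) + (0.3333)·(1)) / 5 = 6/5 = 1.2
  s[V,V] = ((-3.6667)·(-3.6667) + (-2.6667)·(-2.6667) + (3.3333)·(3.3333) + (1.3333)·(1.3333) + (1.3333)·(1.3333) + (0.3333)·(0.3333)) / 5 = 35.3333/5 = 7.0667
  s[V,W] = ((-3.6667)·(-3) + (-2.6667)·(0) + (3.3333)·(0) + (1.3333)·(1) + (1.3333)·(1) + (0.3333)·(1)) / 5 = 14/5 = 2.8
  s[W,W] = ((-3)·(-3) + (0)·(0) + (0)·(0) + (1)·(1) + (1)·(1) + (1)·(1)) / 5 = 12/5 = 2.4
  Sample standard deviations s_i = √(s[i,i]):
  s(U) = √(2.6667) = 1.633
  s(V) = √(7.0667) = 2.6583
  s(W) = √(2.4) = 1.5492

Step 3 — r_{ij} = s_{ij} / (s_i · s_j):
  r[U,U] = 1 (diagonal).
  r[U,V] = 0.2667 / (1.633 · 2.6583) = 0.2667 / 4.341 = 0.0614
  r[U,W] = 1.2 / (1.633 · 1.5492) = 1.2 / 2.5298 = 0.4743
  r[V,V] = 1 (diagonal).
  r[V,W] = 2.8 / (2.6583 · 1.5492) = 2.8 / 4.1183 = 0.6799
  r[W,W] = 1 (diagonal).

R is symmetric with unit diagonal. Assembling:

R = [[1, 0.0614, 0.4743],
 [0.0614, 1, 0.6799],
 [0.4743, 0.6799, 1]]


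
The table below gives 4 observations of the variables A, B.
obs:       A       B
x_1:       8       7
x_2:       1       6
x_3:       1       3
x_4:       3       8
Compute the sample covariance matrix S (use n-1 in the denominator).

Step 1 — column means:
  mean(A) = (8 + 1 + 1 + 3) / 4 = 13/4 = 3.25
  mean(B) = (7 + 6 + 3 + 8) / 4 = 24/4 = 6

Step 2 — sample covariance S[i,j] = (1/(n-1)) · Σ_k (x_{k,i} - mean_i) · (x_{k,j} - mean_j), with n-1 = 3.
  S[A,A] = ((4.75)·(4.75) + (-2.25)·(-2.25) + (-2.25)·(-2.25) + (-0.25)·(-0.25)) / 3 = 32.75/3 = 10.9167
  S[A,B] = ((4.75)·(1) + (-2.25)·(0) + (-2.25)·(-3) + (-0.25)·(2)) / 3 = 11/3 = 3.6667
  S[B,B] = ((1)·(1) + (0)·(0) + (-3)·(-3) + (2)·(2)) / 3 = 14/3 = 4.6667

S is symmetric (S[j,i] = S[i,j]). Assembling:

S = [[10.9167, 3.6667],
 [3.6667, 4.6667]]


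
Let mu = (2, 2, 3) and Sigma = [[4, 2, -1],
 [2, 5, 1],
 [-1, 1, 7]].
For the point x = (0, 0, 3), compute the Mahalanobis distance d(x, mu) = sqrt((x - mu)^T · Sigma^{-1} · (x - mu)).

Step 1 — centre the observation: (x - mu) = (-2, -2, 0).

Step 2 — invert Sigma (cofactor / det for 3×3, or solve directly):
  Sigma^{-1} = [[0.3434, -0.1515, 0.0707],
 [-0.1515, 0.2727, -0.0606],
 [0.0707, -0.0606, 0.1616]].

Step 3 — form the quadratic (x - mu)^T · Sigma^{-1} · (x - mu):
  Sigma^{-1} · (x - mu) = (-0.3838, -0.2424, -0.0202).
  (x - mu)^T · [Sigma^{-1} · (x - mu)] = (-2)·(-0.3838) + (-2)·(-0.2424) + (0)·(-0.0202) = 1.2525.

Step 4 — take square root: d = √(1.2525) ≈ 1.1192.

d(x, mu) = √(1.2525) ≈ 1.1192


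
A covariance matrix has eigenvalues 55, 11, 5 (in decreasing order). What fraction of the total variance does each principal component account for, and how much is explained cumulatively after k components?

Step 1 — total variance = trace(Sigma) = Σ λ_i = 55 + 11 + 5 = 71.

Step 2 — fraction explained by component i = λ_i / Σ λ:
  PC1: 55/71 = 0.7746
  PC2: 11/71 = 0.1549
  PC3: 5/71 = 0.0704

Step 3 — cumulative fraction after k components = (λ_1 + ... + λ_k) / Σ λ:
  k = 1: 55/71 = 0.7746
  k = 2: (55 + 11)/71 = 66/71 = 0.9296
  k = 3: (55 + 11 + 5)/71 = 71/71 = 1

Summary (fraction, with percent):

explained: PC1 0.7746 (77.46%), PC2 0.1549 (15.49%), PC3 0.0704 (7.04%);  cumulative: 0.7746, 0.9296, 1


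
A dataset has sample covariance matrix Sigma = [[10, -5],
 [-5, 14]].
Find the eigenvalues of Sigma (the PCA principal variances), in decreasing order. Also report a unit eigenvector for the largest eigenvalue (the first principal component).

Step 1 — characteristic polynomial of 2×2 Sigma:
  det(Sigma - λI) = λ² - trace · λ + det = 0.
  trace = 10 + 14 = 24, det = 10·14 - (-5)² = 115.
Step 2 — discriminant:
  Δ = trace² - 4·det = 576 - 460 = 116.
Step 3 — eigenvalues:
  λ = (trace ± √Δ)/2 = (24 ± 10.7703)/2,
  λ_1 = 17.3852,  λ_2 = 6.6148.

Step 4 — unit eigenvector for λ_1: solve (Sigma - λ_1 I)v = 0. First row:
  (10 - 17.3852)·v_x + (-5)·v_y = 0, i.e. (-7.3852)·v_x + (-5)·v_y = 0,
  so v ∝ (b, λ_1 - a) = (-5, 7.3852); multiply by -1 so the first entry is positive: u = (5, -7.3852).
  ||u|| = √((5)² + (-7.3852)²) = √(79.5407) ≈ 8.9186,
  v_1 = u/||u|| ≈ (0.5606, -0.8281) (||v_1|| = 1).

λ_1 = 17.3852,  λ_2 = 6.6148;  v_1 ≈ (0.5606, -0.8281)


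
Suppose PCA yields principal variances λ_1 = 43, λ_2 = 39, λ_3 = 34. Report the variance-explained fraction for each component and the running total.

Step 1 — total variance = trace(Sigma) = Σ λ_i = 43 + 39 + 34 = 116.

Step 2 — fraction explained by component i = λ_i / Σ λ:
  PC1: 43/116 = 0.3707
  PC2: 39/116 = 0.3362
  PC3: 34/116 = 0.2931

Step 3 — cumulative fraction after k components = (λ_1 + ... + λ_k) / Σ λ:
  k = 1: 43/116 = 0.3707
  k = 2: (43 + 39)/116 = 82/116 = 0.7069
  k = 3: (43 + 39 + 34)/116 = 116/116 = 1

Summary (fraction, with percent):

explained: PC1 0.3707 (37.07%), PC2 0.3362 (33.62%), PC3 0.2931 (29.31%);  cumulative: 0.3707, 0.7069, 1


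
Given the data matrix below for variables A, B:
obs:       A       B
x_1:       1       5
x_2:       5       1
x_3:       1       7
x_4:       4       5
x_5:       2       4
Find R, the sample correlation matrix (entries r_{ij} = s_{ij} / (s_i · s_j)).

Step 1 — column means:
  mean(A) = (1 + 5 + 1 + 4 + 2) / 5 = 13/5 = 2.6
  mean(B) = (5 + 1 + 7 + 5 + 4) / 5 = 22/5 = 4.4

Step 2 — sample variances and covariances s[i,j] = (1/(n-1)) · Σ_k (x_{k,i} - mean_i) · (x_{k,j} - mean_j), with n-1 = 4:
  s[A,A] = ((-1.6)·(-1.6) + (2.4)·(2.4) + (-1.6)·(-1.6) + (1.4)·(1.4) + (-0.6)·(-0.6)) / 4 = 13.2/4 = 3.3
  s[A,B] = ((-1.6)·(0.6) + (2.4)·(-3.4) + (-1.6)·(2.6) + (1.4)·(0.6) + (-0.6)·(-0.4)) / 4 = -12.2/4 = -3.05
  s[B,B] = ((0.6)·(0.6) + (-3.4)·(-3.4) + (2.6)·(2.6) + (0.6)·(0.6) + (-0.4)·(-0.4)) / 4 = 19.2/4 = 4.8
  Sample standard deviations s_i = √(s[i,i]):
  s(A) = √(3.3) = 1.8166
  s(B) = √(4.8) = 2.1909

Step 3 — r_{ij} = s_{ij} / (s_i · s_j):
  r[A,A] = 1 (diagonal).
  r[A,B] = -3.05 / (1.8166 · 2.1909) = -3.05 / 3.9799 = -0.7663
  r[B,B] = 1 (diagonal).

R is symmetric with unit diagonal. Assembling:

R = [[1, -0.7663],
 [-0.7663, 1]]


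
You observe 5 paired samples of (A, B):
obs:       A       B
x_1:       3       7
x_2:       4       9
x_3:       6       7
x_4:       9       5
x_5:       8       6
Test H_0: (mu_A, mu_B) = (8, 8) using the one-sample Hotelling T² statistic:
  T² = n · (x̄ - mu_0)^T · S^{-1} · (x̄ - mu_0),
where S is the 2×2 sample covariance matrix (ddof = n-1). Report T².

Step 1 — sample mean vector:
  mean(A) = (3 + 4 + 6 + 9 + 8) / 5 = 30/5 = 6
  mean(B) = (7 + 9 + 7 + 5 + 6) / 5 = 34/5 = 6.8
  x̄ = (6, 6.8),  deviation x̄ - mu_0 = (6, 6.8) - (8, 8) = (-2, -1.2).

Step 2 — sample covariance matrix, S[i,j] = (1/(n-1)) · Σ_k (x_{k,i} - mean_i) · (x_{k,j} - mean_j), divisor n-1 = 4:
  S[A,A] = ((-3)·(-3) + (-2)·(-2) + (0)·(0) + (3)·(3) + (2)·(2)) / 4 = 26/4 = 6.5
  S[A,B] = ((-3)·(0.2) + (-2)·(2.2) + (0)·(0.2) + (3)·(-1.8) + (2)·(-0.8)) / 4 = -12/4 = -3
  S[B,B] = ((0.2)·(0.2) + (2.2)·(2.2) + (0.2)·(0.2) + (-1.8)·(-1.8) + (-0.8)·(-0.8)) / 4 = 8.8/4 = 2.2
  S = [[6.5, -3],
 [-3, 2.2]].

Step 3 — invert S. det(S) = 6.5·2.2 - (-3)² = 5.3.
  S^{-1} = (1/det) · [[d, -b], [-b, a]] = [[0.4151, 0.566],
 [0.566, 1.2264]].

Step 4 — quadratic form (x̄ - mu_0)^T · S^{-1} · (x̄ - mu_0):
  S^{-1} · (x̄ - mu_0) = (-1.5094, -2.6038),
  (x̄ - mu_0)^T · [...] = (-2)·(-1.5094) + (-1.2)·(-2.6038) = 6.1434.

Step 5 — scale by n: T² = 5 · 6.1434 = 30.717.

T² ≈ 30.717


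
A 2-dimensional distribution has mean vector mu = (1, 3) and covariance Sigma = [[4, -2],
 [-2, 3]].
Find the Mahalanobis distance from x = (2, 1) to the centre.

Step 1 — centre the observation: (x - mu) = (1, -2).

Step 2 — invert Sigma. det(Sigma) = 4·3 - (-2)² = 8.
  Sigma^{-1} = (1/det) · [[d, -b], [-b, a]] = [[0.375, 0.25],
 [0.25, 0.5]].

Step 3 — form the quadratic (x - mu)^T · Sigma^{-1} · (x - mu):
  Sigma^{-1} · (x - mu) = (-0.125, -0.75).
  (x - mu)^T · [Sigma^{-1} · (x - mu)] = (1)·(-0.125) + (-2)·(-0.75) = 1.375.

Step 4 — take square root: d = √(1.375) ≈ 1.1726.

d(x, mu) = √(1.375) ≈ 1.1726


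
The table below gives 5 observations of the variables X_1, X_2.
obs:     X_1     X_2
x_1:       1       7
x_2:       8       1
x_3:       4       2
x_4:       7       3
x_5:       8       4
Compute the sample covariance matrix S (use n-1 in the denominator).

Step 1 — column means:
  mean(X_1) = (1 + 8 + 4 + 7 + 8) / 5 = 28/5 = 5.6
  mean(X_2) = (7 + 1 + 2 + 3 + 4) / 5 = 17/5 = 3.4

Step 2 — sample covariance S[i,j] = (1/(n-1)) · Σ_k (x_{k,i} - mean_i) · (x_{k,j} - mean_j), with n-1 = 4.
  S[X_1,X_1] = ((-4.6)·(-4.6) + (2.4)·(2.4) + (-1.6)·(-1.6) + (1.4)·(1.4) + (2.4)·(2.4)) / 4 = 37.2/4 = 9.3
  S[X_1,X_2] = ((-4.6)·(3.6) + (2.4)·(-2.4) + (-1.6)·(-1.4) + (1.4)·(-0.4) + (2.4)·(0.6)) / 4 = -19.2/4 = -4.8
  S[X_2,X_2] = ((3.6)·(3.6) + (-2.4)·(-2.4) + (-1.4)·(-1.4) + (-0.4)·(-0.4) + (0.6)·(0.6)) / 4 = 21.2/4 = 5.3

S is symmetric (S[j,i] = S[i,j]). Assembling:

S = [[9.3, -4.8],
 [-4.8, 5.3]]


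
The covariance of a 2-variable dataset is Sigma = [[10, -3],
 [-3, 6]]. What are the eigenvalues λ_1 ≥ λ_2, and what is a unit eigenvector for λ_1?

Step 1 — characteristic polynomial of 2×2 Sigma:
  det(Sigma - λI) = λ² - trace · λ + det = 0.
  trace = 10 + 6 = 16, det = 10·6 - (-3)² = 51.
Step 2 — discriminant:
  Δ = trace² - 4·det = 256 - 204 = 52.
Step 3 — eigenvalues:
  λ = (trace ± √Δ)/2 = (16 ± 7.2111)/2,
  λ_1 = 11.6056,  λ_2 = 4.3944.

Step 4 — unit eigenvector for λ_1: solve (Sigma - λ_1 I)v = 0. First row:
  (10 - 11.6056)·v_x + (-3)·v_y = 0, i.e. (-1.6056)·v_x + (-3)·v_y = 0,
  so v ∝ (b, λ_1 - a) = (-3, 1.6056); multiply by -1 so the first entry is positive: u = (3, -1.6056).
  ||u|| = √((3)² + (-1.6056)²) = √(11.5778) ≈ 3.4026,
  v_1 = u/||u|| ≈ (0.8817, -0.4719) (||v_1|| = 1).

λ_1 = 11.6056,  λ_2 = 4.3944;  v_1 ≈ (0.8817, -0.4719)


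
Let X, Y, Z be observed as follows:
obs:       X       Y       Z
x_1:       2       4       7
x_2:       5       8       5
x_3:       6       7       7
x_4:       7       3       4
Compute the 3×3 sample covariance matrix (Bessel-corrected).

Step 1 — column means:
  mean(X) = (2 + 5 + 6 + 7) / 4 = 20/4 = 5
  mean(Y) = (4 + 8 + 7 + 3) / 4 = 22/4 = 5.5
  mean(Z) = (7 + 5 + 7 + 4) / 4 = 23/4 = 5.75

Step 2 — sample covariance S[i,j] = (1/(n-1)) · Σ_k (x_{k,i} - mean_i) · (x_{k,j} - mean_j), with n-1 = 3.
  S[X,X] = ((-3)·(-3) + (0)·(0) + (1)·(1) + (2)·(2)) / 3 = 14/3 = 4.6667
  S[X,Y] = ((-3)·(-1.5) + (0)·(2.5) + (1)·(1.5) + (2)·(-2.5)) / 3 = 1/3 = 0.3333
  S[X,Z] = ((-3)·(1.25) + (0)·(-0.75) + (1)·(1.25) + (2)·(-1.75)) / 3 = -6/3 = -2
  S[Y,Y] = ((-1.5)·(-1.5) + (2.5)·(2.5) + (1.5)·(1.5) + (-2.5)·(-2.5)) / 3 = 17/3 = 5.6667
  S[Y,Z] = ((-1.5)·(1.25) + (2.5)·(-0.75) + (1.5)·(1.25) + (-2.5)·(-1.75)) / 3 = 2.5/3 = 0.8333
  S[Z,Z] = ((1.25)·(1.25) + (-0.75)·(-0.75) + (1.25)·(1.25) + (-1.75)·(-1.75)) / 3 = 6.75/3 = 2.25

S is symmetric (S[j,i] = S[i,j]). Assembling:

S = [[4.6667, 0.3333, -2],
 [0.3333, 5.6667, 0.8333],
 [-2, 0.8333, 2.25]]


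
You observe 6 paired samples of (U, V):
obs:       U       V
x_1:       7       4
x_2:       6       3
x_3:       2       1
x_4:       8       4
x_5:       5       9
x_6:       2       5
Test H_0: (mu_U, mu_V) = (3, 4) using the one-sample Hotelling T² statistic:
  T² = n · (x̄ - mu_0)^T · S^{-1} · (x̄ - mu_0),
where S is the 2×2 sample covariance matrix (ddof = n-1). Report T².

Step 1 — sample mean vector:
  mean(U) = (7 + 6 + 2 + 8 + 5 + 2) / 6 = 30/6 = 5
  mean(V) = (4 + 3 + 1 + 4 + 9 + 5) / 6 = 26/6 = 4.3333
  x̄ = (5, 4.3333),  deviation x̄ - mu_0 = (5, 4.3333) - (3, 4) = (2, 0.3333).

Step 2 — sample covariance matrix, S[i,j] = (1/(n-1)) · Σ_k (x_{k,i} - mean_i) · (x_{k,j} - mean_j), divisor n-1 = 5:
  S[U,U] = ((2)·(2) + (1)·(1) + (-3)·(-3) + (3)·(3) + (0)·(0) + (-3)·(-3)) / 5 = 32/5 = 6.4
  S[U,V] = ((2)·(-0.3333) + (1)·(-1.3333) + (-3)·(-3.3333) + (3)·(-0.3333) + (0)·(4.6667) + (-3)·(0.6667)) / 5 = 5/5 = 1
  S[V,V] = ((-0.3333)·(-0.3333) + (-1.3333)·(-1.3333) + (-3.3333)·(-3.3333) + (-0.3333)·(-0.3333) + (4.6667)·(4.6667) + (0.6667)·(0.6667)) / 5 = 35.3333/5 = 7.0667
  S = [[6.4, 1],
 [1, 7.0667]].

Step 3 — invert S. det(S) = 6.4·7.0667 - (1)² = 44.2267.
  S^{-1} = (1/det) · [[d, -b], [-b, a]] = [[0.1598, -0.0226],
 [-0.0226, 0.1447]].

Step 4 — quadratic form (x̄ - mu_0)^T · S^{-1} · (x̄ - mu_0):
  S^{-1} · (x̄ - mu_0) = (0.312, 0.003),
  (x̄ - mu_0)^T · [...] = (2)·(0.312) + (0.3333)·(0.003) = 0.6251.

Step 5 — scale by n: T² = 6 · 0.6251 = 3.7504.

T² ≈ 3.7504


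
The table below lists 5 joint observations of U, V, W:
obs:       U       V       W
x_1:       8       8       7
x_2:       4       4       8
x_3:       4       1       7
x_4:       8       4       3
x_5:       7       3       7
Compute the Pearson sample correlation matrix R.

Step 1 — column means:
  mean(U) = (8 + 4 + 4 + 8 + 7) / 5 = 31/5 = 6.2
  mean(V) = (8 + 4 + 1 + 4 + 3) / 5 = 20/5 = 4
  mean(W) = (7 + 8 + 7 + 3 + 7) / 5 = 32/5 = 6.4

Step 2 — sample variances and covariances s[i,j] = (1/(n-1)) · Σ_k (x_{k,i} - mean_i) · (x_{k,j} - mean_j), with n-1 = 4:
  s[U,U] = ((1.8)·(1.8) + (-2.2)·(-2.2) + (-2.2)·(-2.2) + (1.8)·(1.8) + (0.8)·(0.8)) / 4 = 16.8/4 = 4.2
  s[U,V] = ((1.8)·(4) + (-2.2)·(0) + (-2.2)·(-3) + (1.8)·(0) + (0.8)·(-1)) / 4 = 13/4 = 3.25
  s[U,W] = ((1.8)·(0.6) + (-2.2)·(1.6) + (-2.2)·(0.6) + (1.8)·(-3.4) + (0.8)·(0.6)) / 4 = -9.4/4 = -2.35
  s[V,V] = ((4)·(4) + (0)·(0) + (-3)·(-3) + (0)·(0) + (-1)·(-1)) / 4 = 26/4 = 6.5
  s[V,W] = ((4)·(0.6) + (0)·(1.6) + (-3)·(0.6) + (0)·(-3.4) + (-1)·(0.6)) / 4 = 0/4 = 0
  s[W,W] = ((0.6)·(0.6) + (1.6)·(1.6) + (0.6)·(0.6) + (-3.4)·(-3.4) + (0.6)·(0.6)) / 4 = 15.2/4 = 3.8
  Sample standard deviations s_i = √(s[i,i]):
  s(U) = √(4.2) = 2.0494
  s(V) = √(6.5) = 2.5495
  s(W) = √(3.8) = 1.9494

Step 3 — r_{ij} = s_{ij} / (s_i · s_j):
  r[U,U] = 1 (diagonal).
  r[U,V] = 3.25 / (2.0494 · 2.5495) = 3.25 / 5.2249 = 0.622
  r[U,W] = -2.35 / (2.0494 · 1.9494) = -2.35 / 3.995 = -0.5882
  r[V,V] = 1 (diagonal).
  r[V,W] = 0 / (2.5495 · 1.9494) = 0 / 4.9699 = 0
  r[W,W] = 1 (diagonal).

R is symmetric with unit diagonal. Assembling:

R = [[1, 0.622, -0.5882],
 [0.622, 1, 0],
 [-0.5882, 0, 1]]


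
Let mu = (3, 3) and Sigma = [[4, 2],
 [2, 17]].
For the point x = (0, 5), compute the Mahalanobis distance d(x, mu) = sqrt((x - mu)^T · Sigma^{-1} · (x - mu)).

Step 1 — centre the observation: (x - mu) = (-3, 2).

Step 2 — invert Sigma. det(Sigma) = 4·17 - (2)² = 64.
  Sigma^{-1} = (1/det) · [[d, -b], [-b, a]] = [[0.2656, -0.0312],
 [-0.0312, 0.0625]].

Step 3 — form the quadratic (x - mu)^T · Sigma^{-1} · (x - mu):
  Sigma^{-1} · (x - mu) = (-0.8594, 0.2188).
  (x - mu)^T · [Sigma^{-1} · (x - mu)] = (-3)·(-0.8594) + (2)·(0.2188) = 3.0156.

Step 4 — take square root: d = √(3.0156) ≈ 1.7366.

d(x, mu) = √(3.0156) ≈ 1.7366


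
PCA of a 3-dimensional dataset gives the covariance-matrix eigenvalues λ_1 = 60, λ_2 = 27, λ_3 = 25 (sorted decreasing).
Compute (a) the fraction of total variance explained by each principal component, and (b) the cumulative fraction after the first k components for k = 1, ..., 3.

Step 1 — total variance = trace(Sigma) = Σ λ_i = 60 + 27 + 25 = 112.

Step 2 — fraction explained by component i = λ_i / Σ λ:
  PC1: 60/112 = 0.5357
  PC2: 27/112 = 0.2411
  PC3: 25/112 = 0.2232

Step 3 — cumulative fraction after k components = (λ_1 + ... + λ_k) / Σ λ:
  k = 1: 60/112 = 0.5357
  k = 2: (60 + 27)/112 = 87/112 = 0.7768
  k = 3: (60 + 27 + 25)/112 = 112/112 = 1

Summary (fraction, with percent):

explained: PC1 0.5357 (53.57%), PC2 0.2411 (24.11%), PC3 0.2232 (22.32%);  cumulative: 0.5357, 0.7768, 1


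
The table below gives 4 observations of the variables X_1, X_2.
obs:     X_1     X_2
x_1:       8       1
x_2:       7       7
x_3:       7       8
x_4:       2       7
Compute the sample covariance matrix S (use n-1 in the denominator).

Step 1 — column means:
  mean(X_1) = (8 + 7 + 7 + 2) / 4 = 24/4 = 6
  mean(X_2) = (1 + 7 + 8 + 7) / 4 = 23/4 = 5.75

Step 2 — sample covariance S[i,j] = (1/(n-1)) · Σ_k (x_{k,i} - mean_i) · (x_{k,j} - mean_j), with n-1 = 3.
  S[X_1,X_1] = ((2)·(2) + (1)·(1) + (1)·(1) + (-4)·(-4)) / 3 = 22/3 = 7.3333
  S[X_1,X_2] = ((2)·(-4.75) + (1)·(1.25) + (1)·(2.25) + (-4)·(1.25)) / 3 = -11/3 = -3.6667
  S[X_2,X_2] = ((-4.75)·(-4.75) + (1.25)·(1.25) + (2.25)·(2.25) + (1.25)·(1.25)) / 3 = 30.75/3 = 10.25

S is symmetric (S[j,i] = S[i,j]). Assembling:

S = [[7.3333, -3.6667],
 [-3.6667, 10.25]]


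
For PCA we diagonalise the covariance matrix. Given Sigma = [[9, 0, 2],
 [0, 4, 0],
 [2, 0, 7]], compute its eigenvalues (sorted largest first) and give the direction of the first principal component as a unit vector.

Step 1 — characteristic polynomial p(λ) = det(λI - Sigma) = λ³ - tr·λ² + c_1·λ - det, where tr = trace, c_1 = sum of the principal 2×2 minors, det = det(Sigma):
  tr = 9 + 4 + 7 = 20,
  c_1 = (9·4 - (0)²) + (9·7 - (2)²) + (4·7 - (0)²) = 36 + 59 + 28 = 123,
  det = 9·(4·7 - (0)²) - (0)·((0)·7 - (0)·(2)) + (2)·((0)·(0) - 4·(2)) = 9·(28) - (0)·(0) + (2)·(-8) = 236.
  So p(λ) = λ³ - 20λ² + 123λ - 236.
Step 2 — look for an integer root (rational root theorem: any rational root is an integer divisor of 236). Testing λ = 4:
  p(4) = 64 - 320 + 492 - 236 = 0  ✓
  Dividing out (λ - 4): p(λ) = (λ - 4)(λ² - 16λ + 59).
Step 3 — remaining eigenvalues from the quadratic λ² - 16λ + 59 = 0:
  Δ = 16² - 4·59 = 256 - 236 = 20,  λ = (16 ± √20)/2 = (16 ± 4.4721)/2 ≈ 10.2361 or 5.7639.
  Sorted: λ_1 = 10.2361,  λ_2 = 5.7639,  λ_3 = 4  (check: sum = 20 = tr ✓).

Step 4 — unit eigenvector for λ_1 ≈ 10.2361: v spans the null space of (Sigma - λ_1 I), whose rows are
  r_1 = (-1.2361, 0, 2),  r_2 = (0, -6.2361, 0),  r_3 = (2, 0, -3.2361).
  v is orthogonal to every row, so take v ∝ r_1 × r_2 = ((0)·(0) - (2)·(-6.2361), (2)·(0) - (-1.2361)·(0), (-1.2361)·(-6.2361) - (0)·(0)) ≈ (12.4721, 0, 7.7082).
  Let u = (12.4721, 0, 7.7082).
  ||u|| = √((12.4721)² + (0)² + (7.7082)²) = √(214.9706) ≈ 14.6619,  v_1 = u/||u|| ≈ (0.8507, 0, 0.5257) (||v_1|| = 1).

λ_1 = 10.2361,  λ_2 = 5.7639,  λ_3 = 4;  v_1 ≈ (0.8507, 0, 0.5257)


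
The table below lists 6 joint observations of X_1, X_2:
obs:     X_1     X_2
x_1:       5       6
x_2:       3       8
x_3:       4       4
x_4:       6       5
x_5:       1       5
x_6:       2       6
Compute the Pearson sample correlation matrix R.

Step 1 — column means:
  mean(X_1) = (5 + 3 + 4 + 6 + 1 + 2) / 6 = 21/6 = 3.5
  mean(X_2) = (6 + 8 + 4 + 5 + 5 + 6) / 6 = 34/6 = 5.6667

Step 2 — sample variances and covariances s[i,j] = (1/(n-1)) · Σ_k (x_{k,i} - mean_i) · (x_{k,j} - mean_j), with n-1 = 5:
  s[X_1,X_1] = ((1.5)·(1.5) + (-0.5)·(-0.5) + (0.5)·(0.5) + (2.5)·(2.5) + (-2.5)·(-2.5) + (-1.5)·(-1.5)) / 5 = 17.5/5 = 3.5
  s[X_1,X_2] = ((1.5)·(0.3333) + (-0.5)·(2.3333) + (0.5)·(-1.6667) + (2.5)·(-0.6667) + (-2.5)·(-0.6667) + (-1.5)·(0.3333)) / 5 = -2/5 = -0.4
  s[X_2,X_2] = ((0.3333)·(0.3333) + (2.3333)·(2.3333) + (-1.6667)·(-1.6667) + (-0.6667)·(-0.6667) + (-0.6667)·(-0.6667) + (0.3333)·(0.3333)) / 5 = 9.3333/5 = 1.8667
  Sample standard deviations s_i = √(s[i,i]):
  s(X_1) = √(3.5) = 1.8708
  s(X_2) = √(1.8667) = 1.3663

Step 3 — r_{ij} = s_{ij} / (s_i · s_j):
  r[X_1,X_1] = 1 (diagonal).
  r[X_1,X_2] = -0.4 / (1.8708 · 1.3663) = -0.4 / 2.556 = -0.1565
  r[X_2,X_2] = 1 (diagonal).

R is symmetric with unit diagonal. Assembling:

R = [[1, -0.1565],
 [-0.1565, 1]]


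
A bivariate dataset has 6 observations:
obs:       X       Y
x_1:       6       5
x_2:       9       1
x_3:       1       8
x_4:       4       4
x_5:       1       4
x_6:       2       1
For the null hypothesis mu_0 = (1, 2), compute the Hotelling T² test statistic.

Step 1 — sample mean vector:
  mean(X) = (6 + 9 + 1 + 4 + 1 + 2) / 6 = 23/6 = 3.8333
  mean(Y) = (5 + 1 + 8 + 4 + 4 + 1) / 6 = 23/6 = 3.8333
  x̄ = (3.8333, 3.8333),  deviation x̄ - mu_0 = (3.8333, 3.8333) - (1, 2) = (2.8333, 1.8333).

Step 2 — sample covariance matrix, S[i,j] = (1/(n-1)) · Σ_k (x_{k,i} - mean_i) · (x_{k,j} - mean_j), divisor n-1 = 5:
  S[X,X] = ((2.1667)·(2.1667) + (5.1667)·(5.1667) + (-2.8333)·(-2.8333) + (0.1667)·(0.1667) + (-2.8333)·(-2.8333) + (-1.8333)·(-1.8333)) / 5 = 50.8333/5 = 10.1667
  S[X,Y] = ((2.1667)·(1.1667) + (5.1667)·(-2.8333) + (-2.8333)·(4.1667) + (0.1667)·(0.1667) + (-2.8333)·(0.1667) + (-1.8333)·(-2.8333)) / 5 = -19.1667/5 = -3.8333
  S[Y,Y] = ((1.1667)·(1.1667) + (-2.8333)·(-2.8333) + (4.1667)·(4.1667) + (0.1667)·(0.1667) + (0.1667)·(0.1667) + (-2.8333)·(-2.8333)) / 5 = 34.8333/5 = 6.9667
  S = [[10.1667, -3.8333],
 [-3.8333, 6.9667]].

Step 3 — invert S. det(S) = 10.1667·6.9667 - (-3.8333)² = 56.1333.
  S^{-1} = (1/det) · [[d, -b], [-b, a]] = [[0.1241, 0.0683],
 [0.0683, 0.1811]].

Step 4 — quadratic form (x̄ - mu_0)^T · S^{-1} · (x̄ - mu_0):
  S^{-1} · (x̄ - mu_0) = (0.4768, 0.5255),
  (x̄ - mu_0)^T · [...] = (2.8333)·(0.4768) + (1.8333)·(0.5255) = 2.3145.

Step 5 — scale by n: T² = 6 · 2.3145 = 13.8872.

T² ≈ 13.8872


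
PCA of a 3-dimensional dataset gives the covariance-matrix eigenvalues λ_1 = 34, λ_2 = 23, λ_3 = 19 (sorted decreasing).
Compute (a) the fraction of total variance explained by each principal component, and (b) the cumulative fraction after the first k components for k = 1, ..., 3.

Step 1 — total variance = trace(Sigma) = Σ λ_i = 34 + 23 + 19 = 76.

Step 2 — fraction explained by component i = λ_i / Σ λ:
  PC1: 34/76 = 0.4474
  PC2: 23/76 = 0.3026
  PC3: 19/76 = 0.25

Step 3 — cumulative fraction after k components = (λ_1 + ... + λ_k) / Σ λ:
  k = 1: 34/76 = 0.4474
  k = 2: (34 + 23)/76 = 57/76 = 0.75
  k = 3: (34 + 23 + 19)/76 = 76/76 = 1

Summary (fraction, with percent):

explained: PC1 0.4474 (44.74%), PC2 0.3026 (30.26%), PC3 0.25 (25%);  cumulative: 0.4474, 0.75, 1


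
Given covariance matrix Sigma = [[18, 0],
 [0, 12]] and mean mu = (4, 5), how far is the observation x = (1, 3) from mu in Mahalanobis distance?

Step 1 — centre the observation: (x - mu) = (-3, -2).

Step 2 — invert Sigma. det(Sigma) = 18·12 - (0)² = 216.
  Sigma^{-1} = (1/det) · [[d, -b], [-b, a]] = [[0.0556, 0],
 [0, 0.0833]].

Step 3 — form the quadratic (x - mu)^T · Sigma^{-1} · (x - mu):
  Sigma^{-1} · (x - mu) = (-0.1667, -0.1667).
  (x - mu)^T · [Sigma^{-1} · (x - mu)] = (-3)·(-0.1667) + (-2)·(-0.1667) = 0.8333.

Step 4 — take square root: d = √(0.8333) ≈ 0.9129.

d(x, mu) = √(0.8333) ≈ 0.9129


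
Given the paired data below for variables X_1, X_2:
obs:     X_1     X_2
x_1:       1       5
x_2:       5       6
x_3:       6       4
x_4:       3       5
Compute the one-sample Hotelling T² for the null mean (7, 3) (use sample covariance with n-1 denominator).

Step 1 — sample mean vector:
  mean(X_1) = (1 + 5 + 6 + 3) / 4 = 15/4 = 3.75
  mean(X_2) = (5 + 6 + 4 + 5) / 4 = 20/4 = 5
  x̄ = (3.75, 5),  deviation x̄ - mu_0 = (3.75, 5) - (7, 3) = (-3.25, 2).

Step 2 — sample covariance matrix, S[i,j] = (1/(n-1)) · Σ_k (x_{k,i} - mean_i) · (x_{k,j} - mean_j), divisor n-1 = 3:
  S[X_1,X_1] = ((-2.75)·(-2.75) + (1.25)·(1.25) + (2.25)·(2.25) + (-0.75)·(-0.75)) / 3 = 14.75/3 = 4.9167
  S[X_1,X_2] = ((-2.75)·(0) + (1.25)·(1) + (2.25)·(-1) + (-0.75)·(0)) / 3 = -1/3 = -0.3333
  S[X_2,X_2] = ((0)·(0) + (1)·(1) + (-1)·(-1) + (0)·(0)) / 3 = 2/3 = 0.6667
  S = [[4.9167, -0.3333],
 [-0.3333, 0.6667]].

Step 3 — invert S. det(S) = 4.9167·0.6667 - (-0.3333)² = 3.1667.
  S^{-1} = (1/det) · [[d, -b], [-b, a]] = [[0.2105, 0.1053],
 [0.1053, 1.5526]].

Step 4 — quadratic form (x̄ - mu_0)^T · S^{-1} · (x̄ - mu_0):
  S^{-1} · (x̄ - mu_0) = (-0.4737, 2.7632),
  (x̄ - mu_0)^T · [...] = (-3.25)·(-0.4737) + (2)·(2.7632) = 7.0658.

Step 5 — scale by n: T² = 4 · 7.0658 = 28.2632.

T² ≈ 28.2632


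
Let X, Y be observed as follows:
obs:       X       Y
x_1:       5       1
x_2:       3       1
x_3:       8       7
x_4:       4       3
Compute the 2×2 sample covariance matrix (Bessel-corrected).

Step 1 — column means:
  mean(X) = (5 + 3 + 8 + 4) / 4 = 20/4 = 5
  mean(Y) = (1 + 1 + 7 + 3) / 4 = 12/4 = 3

Step 2 — sample covariance S[i,j] = (1/(n-1)) · Σ_k (x_{k,i} - mean_i) · (x_{k,j} - mean_j), with n-1 = 3.
  S[X,X] = ((0)·(0) + (-2)·(-2) + (3)·(3) + (-1)·(-1)) / 3 = 14/3 = 4.6667
  S[X,Y] = ((0)·(-2) + (-2)·(-2) + (3)·(4) + (-1)·(0)) / 3 = 16/3 = 5.3333
  S[Y,Y] = ((-2)·(-2) + (-2)·(-2) + (4)·(4) + (0)·(0)) / 3 = 24/3 = 8

S is symmetric (S[j,i] = S[i,j]). Assembling:

S = [[4.6667, 5.3333],
 [5.3333, 8]]


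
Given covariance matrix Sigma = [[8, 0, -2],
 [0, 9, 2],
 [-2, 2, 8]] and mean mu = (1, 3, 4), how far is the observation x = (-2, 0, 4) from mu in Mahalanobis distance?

Step 1 — centre the observation: (x - mu) = (-3, -3, 0).

Step 2 — invert Sigma (cofactor / det for 3×3, or solve directly):
  Sigma^{-1} = [[0.1339, -0.0079, 0.0354],
 [-0.0079, 0.1181, -0.0315],
 [0.0354, -0.0315, 0.1417]].

Step 3 — form the quadratic (x - mu)^T · Sigma^{-1} · (x - mu):
  Sigma^{-1} · (x - mu) = (-0.378, -0.3307, -0.0118).
  (x - mu)^T · [Sigma^{-1} · (x - mu)] = (-3)·(-0.378) + (-3)·(-0.3307) + (0)·(-0.0118) = 2.126.

Step 4 — take square root: d = √(2.126) ≈ 1.4581.

d(x, mu) = √(2.126) ≈ 1.4581


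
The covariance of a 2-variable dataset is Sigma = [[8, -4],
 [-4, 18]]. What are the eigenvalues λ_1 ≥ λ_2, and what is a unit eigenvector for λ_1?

Step 1 — characteristic polynomial of 2×2 Sigma:
  det(Sigma - λI) = λ² - trace · λ + det = 0.
  trace = 8 + 18 = 26, det = 8·18 - (-4)² = 128.
Step 2 — discriminant:
  Δ = trace² - 4·det = 676 - 512 = 164.
Step 3 — eigenvalues:
  λ = (trace ± √Δ)/2 = (26 ± 12.8062)/2,
  λ_1 = 19.4031,  λ_2 = 6.5969.

Step 4 — unit eigenvector for λ_1: solve (Sigma - λ_1 I)v = 0. First row:
  (8 - 19.4031)·v_x + (-4)·v_y = 0, i.e. (-11.4031)·v_x + (-4)·v_y = 0,
  so v ∝ (b, λ_1 - a) = (-4, 11.4031); multiply by -1 so the first entry is positive: u = (4, -11.4031).
  ||u|| = √((4)² + (-11.4031)²) = √(146.0312) ≈ 12.0843,
  v_1 = u/||u|| ≈ (0.331, -0.9436) (||v_1|| = 1).

λ_1 = 19.4031,  λ_2 = 6.5969;  v_1 ≈ (0.331, -0.9436)


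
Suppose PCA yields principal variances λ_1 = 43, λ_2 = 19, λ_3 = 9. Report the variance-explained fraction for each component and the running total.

Step 1 — total variance = trace(Sigma) = Σ λ_i = 43 + 19 + 9 = 71.

Step 2 — fraction explained by component i = λ_i / Σ λ:
  PC1: 43/71 = 0.6056
  PC2: 19/71 = 0.2676
  PC3: 9/71 = 0.1268

Step 3 — cumulative fraction after k components = (λ_1 + ... + λ_k) / Σ λ:
  k = 1: 43/71 = 0.6056
  k = 2: (43 + 19)/71 = 62/71 = 0.8732
  k = 3: (43 + 19 + 9)/71 = 71/71 = 1

Summary (fraction, with percent):

explained: PC1 0.6056 (60.56%), PC2 0.2676 (26.76%), PC3 0.1268 (12.68%);  cumulative: 0.6056, 0.8732, 1


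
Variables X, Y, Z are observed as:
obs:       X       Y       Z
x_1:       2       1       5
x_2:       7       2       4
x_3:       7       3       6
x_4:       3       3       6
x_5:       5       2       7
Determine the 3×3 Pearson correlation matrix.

Step 1 — column means:
  mean(X) = (2 + 7 + 7 + 3 + 5) / 5 = 24/5 = 4.8
  mean(Y) = (1 + 2 + 3 + 3 + 2) / 5 = 11/5 = 2.2
  mean(Z) = (5 + 4 + 6 + 6 + 7) / 5 = 28/5 = 5.6

Step 2 — sample variances and covariances s[i,j] = (1/(n-1)) · Σ_k (x_{k,i} - mean_i) · (x_{k,j} - mean_j), with n-1 = 4:
  s[X,X] = ((-2.8)·(-2.8) + (2.2)·(2.2) + (2.2)·(2.2) + (-1.8)·(-1.8) + (0.2)·(0.2)) / 4 = 20.8/4 = 5.2
  s[X,Y] = ((-2.8)·(-1.2) + (2.2)·(-0.2) + (2.2)·(0.8) + (-1.8)·(0.8) + (0.2)·(-0.2)) / 4 = 3.2/4 = 0.8
  s[X,Z] = ((-2.8)·(-0.6) + (2.2)·(-1.6) + (2.2)·(0.4) + (-1.8)·(0.4) + (0.2)·(1.4)) / 4 = -1.4/4 = -0.35
  s[Y,Y] = ((-1.2)·(-1.2) + (-0.2)·(-0.2) + (0.8)·(0.8) + (0.8)·(0.8) + (-0.2)·(-0.2)) / 4 = 2.8/4 = 0.7
  s[Y,Z] = ((-1.2)·(-0.6) + (-0.2)·(-1.6) + (0.8)·(0.4) + (0.8)·(0.4) + (-0.2)·(1.4)) / 4 = 1.4/4 = 0.35
  s[Z,Z] = ((-0.6)·(-0.6) + (-1.6)·(-1.6) + (0.4)·(0.4) + (0.4)·(0.4) + (1.4)·(1.4)) / 4 = 5.2/4 = 1.3
  Sample standard deviations s_i = √(s[i,i]):
  s(X) = √(5.2) = 2.2804
  s(Y) = √(0.7) = 0.8367
  s(Z) = √(1.3) = 1.1402

Step 3 — r_{ij} = s_{ij} / (s_i · s_j):
  r[X,X] = 1 (diagonal).
  r[X,Y] = 0.8 / (2.2804 · 0.8367) = 0.8 / 1.9079 = 0.4193
  r[X,Z] = -0.35 / (2.2804 · 1.1402) = -0.35 / 2.6 = -0.1346
  r[Y,Y] = 1 (diagonal).
  r[Y,Z] = 0.35 / (0.8367 · 1.1402) = 0.35 / 0.9539 = 0.3669
  r[Z,Z] = 1 (diagonal).

R is symmetric with unit diagonal. Assembling:

R = [[1, 0.4193, -0.1346],
 [0.4193, 1, 0.3669],
 [-0.1346, 0.3669, 1]]
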